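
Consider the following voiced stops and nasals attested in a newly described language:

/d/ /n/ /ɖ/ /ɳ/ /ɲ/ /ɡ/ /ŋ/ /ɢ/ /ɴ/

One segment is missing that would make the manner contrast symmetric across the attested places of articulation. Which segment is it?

/ɟ/

alveolar: oral stop /d/, nasal /n/.
retroflex: oral stop /ɖ/, nasal /ɳ/.
palatal: oral stop —, nasal /ɲ/.
velar: oral stop /ɡ/, nasal /ŋ/.
uvular: oral stop /ɢ/, nasal /ɴ/.
The palatal row has no oral stop member, so the gap is the palatal oral stop /ɟ/.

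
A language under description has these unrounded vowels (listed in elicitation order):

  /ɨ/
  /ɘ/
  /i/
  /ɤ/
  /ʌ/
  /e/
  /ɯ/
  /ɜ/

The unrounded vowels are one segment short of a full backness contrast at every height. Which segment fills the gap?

Front: /i/ (high), /e/ (high-mid).
Central: /ɨ/ (high), /ɘ/ (high-mid), /ɜ/ (low-mid).
Back: /ɯ/ (high), /ɤ/ (high-mid), /ʌ/ (low-mid).
The low-mid row has no front member, so the gap is the low-mid front unrounded vowel /ɛ/.

/ɛ/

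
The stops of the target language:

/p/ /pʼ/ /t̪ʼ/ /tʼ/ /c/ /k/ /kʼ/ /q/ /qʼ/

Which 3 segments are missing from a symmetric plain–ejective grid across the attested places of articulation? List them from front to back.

bilabial: plain /p/, ejective /pʼ/.
dental: plain —, ejective /t̪ʼ/.
alveolar: plain —, ejective /tʼ/.
palatal: plain /c/, ejective —.
velar: plain /k/, ejective /kʼ/.
uvular: plain /q/, ejective /qʼ/.
Gaps, from front to back: dental lacks plain (/t̪/); alveolar lacks plain (/t/); palatal lacks ejective (/cʼ/).

/t̪/, /t/, /cʼ/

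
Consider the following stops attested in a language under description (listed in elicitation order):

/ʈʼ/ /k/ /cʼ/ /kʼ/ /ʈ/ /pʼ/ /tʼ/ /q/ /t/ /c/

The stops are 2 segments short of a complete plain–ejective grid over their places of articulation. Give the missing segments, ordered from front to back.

place of articulation  plain     ejective
bilabial          —         pʼ      
alveolar          t         tʼ      
retroflex         ʈ         ʈʼ      
palatal           c         cʼ      
velar             k         kʼ      
uvular            q         —       
Gaps, from front to back: bilabial lacks plain (/p/); uvular lacks ejective (/qʼ/).

/p/, /qʼ/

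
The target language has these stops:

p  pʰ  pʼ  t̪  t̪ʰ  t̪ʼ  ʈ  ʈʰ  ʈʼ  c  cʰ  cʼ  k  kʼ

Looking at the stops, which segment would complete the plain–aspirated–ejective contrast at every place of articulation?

bilabial: plain /p/, aspirated /pʰ/, ejective /pʼ/.
dental: plain /t̪/, aspirated /t̪ʰ/, ejective /t̪ʼ/.
retroflex: plain /ʈ/, aspirated /ʈʰ/, ejective /ʈʼ/.
palatal: plain /c/, aspirated /cʰ/, ejective /cʼ/.
velar: plain /k/, aspirated —, ejective /kʼ/.
The velar row has no aspirated member, so the gap is the aspirated velar stop /kʰ/.

/kʰ/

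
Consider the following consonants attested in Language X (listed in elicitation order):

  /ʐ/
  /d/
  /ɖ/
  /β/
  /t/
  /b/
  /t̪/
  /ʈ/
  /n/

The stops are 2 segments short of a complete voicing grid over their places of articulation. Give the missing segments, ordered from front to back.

/p/, /d̪/

bilabial: voiceless —, voiced /b/.
dental: voiceless /t̪/, voiced —.
alveolar: voiceless /t/, voiced /d/.
retroflex: voiceless /ʈ/, voiced /ɖ/.
Gaps, from front to back: bilabial lacks voiceless (/p/); dental lacks voiced (/d̪/).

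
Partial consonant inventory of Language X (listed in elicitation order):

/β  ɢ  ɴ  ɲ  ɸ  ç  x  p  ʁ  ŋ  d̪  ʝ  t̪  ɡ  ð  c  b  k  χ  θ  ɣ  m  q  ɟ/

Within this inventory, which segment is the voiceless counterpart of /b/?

/b/ is a voiced bilabial stop.
The voiceless counterpart is a voiceless bilabial stop — in this inventory, /p/.

/p/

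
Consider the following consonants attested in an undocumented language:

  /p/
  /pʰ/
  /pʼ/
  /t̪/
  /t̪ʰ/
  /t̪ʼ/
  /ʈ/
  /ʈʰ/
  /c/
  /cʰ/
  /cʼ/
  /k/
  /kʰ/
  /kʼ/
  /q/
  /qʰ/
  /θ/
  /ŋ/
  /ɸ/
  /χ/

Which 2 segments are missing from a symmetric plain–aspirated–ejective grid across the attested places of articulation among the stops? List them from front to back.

Plain: /p/ (bilabial), /t̪/ (dental), /ʈ/ (retroflex), /c/ (palatal), /k/ (velar), /q/ (uvular).
Aspirated: /pʰ/ (bilabial), /t̪ʰ/ (dental), /ʈʰ/ (retroflex), /cʰ/ (palatal), /kʰ/ (velar), /qʰ/ (uvular).
Ejective: /pʼ/ (bilabial), /t̪ʼ/ (dental), /cʼ/ (palatal), /kʼ/ (velar).
Gaps, from front to back: retroflex lacks ejective (/ʈʼ/); uvular lacks ejective (/qʼ/).

/ʈʼ/, /qʼ/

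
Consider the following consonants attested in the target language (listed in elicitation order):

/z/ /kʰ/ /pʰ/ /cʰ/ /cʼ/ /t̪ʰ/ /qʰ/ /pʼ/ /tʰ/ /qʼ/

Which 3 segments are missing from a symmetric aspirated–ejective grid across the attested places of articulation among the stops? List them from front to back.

/t̪ʼ/, /tʼ/, /kʼ/

bilabial: aspirated /pʰ/, ejective /pʼ/.
dental: aspirated /t̪ʰ/, ejective —.
alveolar: aspirated /tʰ/, ejective —.
palatal: aspirated /cʰ/, ejective /cʼ/.
velar: aspirated /kʰ/, ejective —.
uvular: aspirated /qʰ/, ejective /qʼ/.
Gaps, from front to back: dental lacks ejective (/t̪ʼ/); alveolar lacks ejective (/tʼ/); velar lacks ejective (/kʼ/).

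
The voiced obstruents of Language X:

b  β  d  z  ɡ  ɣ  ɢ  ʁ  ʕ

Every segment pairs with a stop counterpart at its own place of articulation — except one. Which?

Bilabial: /b/ ~ /β/
Alveolar: /d/ ~ /z/
Velar: /ɡ/ ~ /ɣ/
Uvular: /ɢ/ ~ /ʁ/
Pharyngeal: only /ʕ/ (fricative); no stop partner.
So /ʕ/ is the unpaired segment.

/ʕ/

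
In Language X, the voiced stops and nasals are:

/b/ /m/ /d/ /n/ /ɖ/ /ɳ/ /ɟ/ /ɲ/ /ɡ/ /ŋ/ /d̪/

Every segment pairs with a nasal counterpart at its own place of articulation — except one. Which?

/d̪/

Bilabial: /b/ ~ /m/
Alveolar: /d/ ~ /n/
Retroflex: /ɖ/ ~ /ɳ/
Palatal: /ɟ/ ~ /ɲ/
Velar: /ɡ/ ~ /ŋ/
Dental: only /d̪/ (oral stop); no nasal partner.
So /d̪/ is the unpaired segment.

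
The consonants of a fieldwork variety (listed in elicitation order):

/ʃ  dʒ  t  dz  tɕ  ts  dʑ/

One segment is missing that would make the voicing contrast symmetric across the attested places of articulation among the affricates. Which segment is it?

Voiceless: /ts/ (alveolar), /tɕ/ (alveolo-palatal).
Voiced: /dz/ (alveolar), /dʒ/ (postalveolar), /dʑ/ (alveolo-palatal).
The postalveolar row has no voiceless member, so the gap is the voiceless postalveolar affricate /tʃ/.

/tʃ/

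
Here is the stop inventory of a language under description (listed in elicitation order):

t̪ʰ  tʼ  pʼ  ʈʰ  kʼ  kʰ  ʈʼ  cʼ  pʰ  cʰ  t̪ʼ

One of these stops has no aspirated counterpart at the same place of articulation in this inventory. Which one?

/tʼ/

Bilabial: /pʰ/ ~ /pʼ/
Dental: /t̪ʰ/ ~ /t̪ʼ/
Retroflex: /ʈʰ/ ~ /ʈʼ/
Palatal: /cʰ/ ~ /cʼ/
Velar: /kʰ/ ~ /kʼ/
Alveolar: only /tʼ/ (ejective); no aspirated partner.
So /tʼ/ is the unpaired segment.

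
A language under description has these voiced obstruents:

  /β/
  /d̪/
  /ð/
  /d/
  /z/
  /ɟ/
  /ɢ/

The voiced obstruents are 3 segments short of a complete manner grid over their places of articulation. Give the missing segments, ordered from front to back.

/b/, /ʝ/, /ʁ/

bilabial: stop —, fricative /β/.
dental: stop /d̪/, fricative /ð/.
alveolar: stop /d/, fricative /z/.
palatal: stop /ɟ/, fricative —.
uvular: stop /ɢ/, fricative —.
Gaps, from front to back: bilabial lacks stop (/b/); palatal lacks fricative (/ʝ/); uvular lacks fricative (/ʁ/).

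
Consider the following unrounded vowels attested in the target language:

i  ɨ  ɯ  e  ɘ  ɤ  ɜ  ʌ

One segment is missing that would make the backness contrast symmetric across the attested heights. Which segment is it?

/ɛ/

height            front     central   back    
high              i         ɨ         ɯ       
high-mid          e         ɘ         ɤ       
low-mid           —         ɜ         ʌ       
The low-mid row has no front member, so the gap is the low-mid front unrounded vowel /ɛ/.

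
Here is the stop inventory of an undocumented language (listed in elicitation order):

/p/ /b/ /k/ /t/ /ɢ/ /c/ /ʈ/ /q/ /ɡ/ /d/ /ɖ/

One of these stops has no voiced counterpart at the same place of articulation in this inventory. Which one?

/c/

Bilabial: /p/ ~ /b/
Alveolar: /t/ ~ /d/
Retroflex: /ʈ/ ~ /ɖ/
Velar: /k/ ~ /ɡ/
Uvular: /q/ ~ /ɢ/
Palatal: only /c/ (voiceless); no voiced partner.
So /c/ is the unpaired segment.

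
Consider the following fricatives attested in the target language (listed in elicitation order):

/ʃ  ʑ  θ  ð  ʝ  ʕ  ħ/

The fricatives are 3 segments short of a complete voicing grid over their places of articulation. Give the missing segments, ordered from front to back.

/ʒ/, /ɕ/, /ç/

dental: voiceless /θ/, voiced /ð/.
postalveolar: voiceless /ʃ/, voiced —.
alveolo-palatal: voiceless —, voiced /ʑ/.
palatal: voiceless —, voiced /ʝ/.
pharyngeal: voiceless /ħ/, voiced /ʕ/.
Gaps, from front to back: postalveolar lacks voiced (/ʒ/); alveolo-palatal lacks voiceless (/ɕ/); palatal lacks voiceless (/ç/).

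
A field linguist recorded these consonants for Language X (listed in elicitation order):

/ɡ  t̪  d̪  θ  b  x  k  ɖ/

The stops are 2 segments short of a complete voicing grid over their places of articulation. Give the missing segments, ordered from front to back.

/p/, /ʈ/

bilabial: voiceless —, voiced /b/.
dental: voiceless /t̪/, voiced /d̪/.
retroflex: voiceless —, voiced /ɖ/.
velar: voiceless /k/, voiced /ɡ/.
Gaps, from front to back: bilabial lacks voiceless (/p/); retroflex lacks voiceless (/ʈ/).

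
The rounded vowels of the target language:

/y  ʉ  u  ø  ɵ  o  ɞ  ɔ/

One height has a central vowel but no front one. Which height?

high: front /y/, central /ʉ/, back /u/.
high-mid: front /ø/, central /ɵ/, back /o/.
low-mid: front —, central /ɞ/, back /ɔ/.
Every height has a front member except low-mid, where /œ/ would be expected.

low-mid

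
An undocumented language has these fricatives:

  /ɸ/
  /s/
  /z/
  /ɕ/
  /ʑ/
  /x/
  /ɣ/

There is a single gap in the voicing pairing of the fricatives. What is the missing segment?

bilabial: voiceless /ɸ/, voiced —.
alveolar: voiceless /s/, voiced /z/.
alveolo-palatal: voiceless /ɕ/, voiced /ʑ/.
velar: voiceless /x/, voiced /ɣ/.
The bilabial row has no voiced member, so the gap is the voiced bilabial fricative /β/.

/β/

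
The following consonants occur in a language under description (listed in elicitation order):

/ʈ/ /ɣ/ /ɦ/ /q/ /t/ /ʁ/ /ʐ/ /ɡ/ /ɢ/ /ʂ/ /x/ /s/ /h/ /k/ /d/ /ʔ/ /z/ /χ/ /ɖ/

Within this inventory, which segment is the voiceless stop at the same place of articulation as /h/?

/ʔ/

/h/ is a voiceless glottal fricative.
The voiceless stop at the same place is a voiceless glottal stop — in this inventory, /ʔ/.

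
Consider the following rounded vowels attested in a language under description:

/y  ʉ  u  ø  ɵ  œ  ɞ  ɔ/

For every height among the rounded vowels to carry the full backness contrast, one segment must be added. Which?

height            front     central   back    
high              y         ʉ         u       
high-mid          ø         ɵ         —       
low-mid           œ         ɞ         ɔ       
The high-mid row has no back member, so the gap is the high-mid back rounded vowel /o/.

/o/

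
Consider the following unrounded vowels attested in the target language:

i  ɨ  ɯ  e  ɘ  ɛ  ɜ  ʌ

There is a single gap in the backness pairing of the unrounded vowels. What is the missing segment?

/ɤ/

Front: /i/ (high), /e/ (high-mid), /ɛ/ (low-mid).
Central: /ɨ/ (high), /ɘ/ (high-mid), /ɜ/ (low-mid).
Back: /ɯ/ (high), /ʌ/ (low-mid).
The high-mid row has no back member, so the gap is the high-mid back unrounded vowel /ɤ/.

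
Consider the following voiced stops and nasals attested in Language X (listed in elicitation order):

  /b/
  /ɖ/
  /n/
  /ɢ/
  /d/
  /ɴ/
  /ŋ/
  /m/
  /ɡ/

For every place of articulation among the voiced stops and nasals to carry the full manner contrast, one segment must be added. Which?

bilabial: oral stop /b/, nasal /m/.
alveolar: oral stop /d/, nasal /n/.
retroflex: oral stop /ɖ/, nasal —.
velar: oral stop /ɡ/, nasal /ŋ/.
uvular: oral stop /ɢ/, nasal /ɴ/.
The retroflex row has no nasal member, so the gap is the retroflex nasal /ɳ/.

/ɳ/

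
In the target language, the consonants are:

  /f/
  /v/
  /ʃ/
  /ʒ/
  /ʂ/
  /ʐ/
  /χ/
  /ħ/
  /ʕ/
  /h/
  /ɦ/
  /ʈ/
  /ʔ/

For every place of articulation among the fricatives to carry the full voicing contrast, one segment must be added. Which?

/ʁ/

Voiceless: /f/ (labiodental), /ʃ/ (postalveolar), /ʂ/ (retroflex), /χ/ (uvular), /ħ/ (pharyngeal), /h/ (glottal).
Voiced: /v/ (labiodental), /ʒ/ (postalveolar), /ʐ/ (retroflex), /ʕ/ (pharyngeal), /ɦ/ (glottal).
The uvular row has no voiced member, so the gap is the voiced uvular fricative /ʁ/.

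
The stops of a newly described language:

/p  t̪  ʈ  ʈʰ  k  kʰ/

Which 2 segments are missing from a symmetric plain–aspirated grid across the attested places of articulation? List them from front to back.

/pʰ/, /t̪ʰ/

place of articulation  plain     aspirated
bilabial          p         —       
dental            t̪        —       
retroflex         ʈ         ʈʰ      
velar             k         kʰ      
Gaps, from front to back: bilabial lacks aspirated (/pʰ/); dental lacks aspirated (/t̪ʰ/).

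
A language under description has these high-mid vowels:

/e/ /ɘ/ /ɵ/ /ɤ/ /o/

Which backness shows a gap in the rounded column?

front

front: unrounded /e/, rounded —.
central: unrounded /ɘ/, rounded /ɵ/.
back: unrounded /ɤ/, rounded /o/.
Every backness has a rounded member except front, where /ø/ would be expected.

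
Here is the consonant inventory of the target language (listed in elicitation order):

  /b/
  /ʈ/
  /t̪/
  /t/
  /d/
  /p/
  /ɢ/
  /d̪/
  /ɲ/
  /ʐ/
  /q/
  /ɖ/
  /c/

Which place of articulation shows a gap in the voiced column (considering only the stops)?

place of articulation  voiceless  voiced  
bilabial          p         b       
dental            t̪        d̪      
alveolar          t         d       
retroflex         ʈ         ɖ       
palatal           c         —       
uvular            q         ɢ       
Every place of articulation has a voiced member except palatal, where /ɟ/ would be expected.

palatal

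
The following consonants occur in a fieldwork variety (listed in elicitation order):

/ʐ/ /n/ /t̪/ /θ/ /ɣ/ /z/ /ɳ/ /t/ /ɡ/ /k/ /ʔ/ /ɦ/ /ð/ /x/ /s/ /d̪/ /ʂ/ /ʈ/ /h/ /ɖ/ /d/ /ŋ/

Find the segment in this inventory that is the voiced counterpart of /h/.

/h/ is a voiceless glottal fricative.
The voiced counterpart is a voiced glottal fricative — in this inventory, /ɦ/.

/ɦ/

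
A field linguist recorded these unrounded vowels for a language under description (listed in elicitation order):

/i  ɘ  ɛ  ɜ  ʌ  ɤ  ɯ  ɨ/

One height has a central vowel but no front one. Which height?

high-mid

Front: /i/ (high), /ɛ/ (low-mid).
Central: /ɨ/ (high), /ɘ/ (high-mid), /ɜ/ (low-mid).
Back: /ɯ/ (high), /ɤ/ (high-mid), /ʌ/ (low-mid).
Every height has a front member except high-mid, where /e/ would be expected.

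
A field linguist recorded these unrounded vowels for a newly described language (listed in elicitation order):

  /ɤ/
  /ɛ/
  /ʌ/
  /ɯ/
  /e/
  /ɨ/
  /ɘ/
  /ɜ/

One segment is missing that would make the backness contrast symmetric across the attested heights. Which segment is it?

/i/

Front: /e/ (high-mid), /ɛ/ (low-mid).
Central: /ɨ/ (high), /ɘ/ (high-mid), /ɜ/ (low-mid).
Back: /ɯ/ (high), /ɤ/ (high-mid), /ʌ/ (low-mid).
The high row has no front member, so the gap is the high front unrounded vowel /i/.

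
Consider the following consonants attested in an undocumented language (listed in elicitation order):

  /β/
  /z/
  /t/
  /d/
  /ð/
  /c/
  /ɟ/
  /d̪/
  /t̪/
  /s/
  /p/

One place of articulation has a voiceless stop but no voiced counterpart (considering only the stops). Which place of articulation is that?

bilabial: voiceless /p/, voiced —.
dental: voiceless /t̪/, voiced /d̪/.
alveolar: voiceless /t/, voiced /d/.
palatal: voiceless /c/, voiced /ɟ/.
Every place of articulation has a voiced member except bilabial, where /b/ would be expected.

bilabial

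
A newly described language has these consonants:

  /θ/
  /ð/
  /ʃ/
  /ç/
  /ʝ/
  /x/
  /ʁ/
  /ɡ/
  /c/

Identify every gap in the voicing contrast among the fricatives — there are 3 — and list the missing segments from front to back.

/ʒ/, /ɣ/, /χ/

dental: voiceless /θ/, voiced /ð/.
postalveolar: voiceless /ʃ/, voiced —.
palatal: voiceless /ç/, voiced /ʝ/.
velar: voiceless /x/, voiced —.
uvular: voiceless —, voiced /ʁ/.
Gaps, from front to back: postalveolar lacks voiced (/ʒ/); velar lacks voiced (/ɣ/); uvular lacks voiceless (/χ/).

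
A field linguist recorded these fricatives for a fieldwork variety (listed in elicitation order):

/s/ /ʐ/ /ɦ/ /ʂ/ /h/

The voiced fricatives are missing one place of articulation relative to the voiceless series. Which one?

alveolar

alveolar: voiceless /s/, voiced —.
retroflex: voiceless /ʂ/, voiced /ʐ/.
glottal: voiceless /h/, voiced /ɦ/.
Every place of articulation has a voiced member except alveolar, where /z/ would be expected.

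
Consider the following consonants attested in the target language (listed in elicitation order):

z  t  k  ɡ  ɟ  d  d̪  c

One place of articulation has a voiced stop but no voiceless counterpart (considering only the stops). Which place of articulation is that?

place of articulation  voiceless  voiced  
dental            —         d̪      
alveolar          t         d       
palatal           c         ɟ       
velar             k         ɡ       
Every place of articulation has a voiceless member except dental, where /t̪/ would be expected.

dental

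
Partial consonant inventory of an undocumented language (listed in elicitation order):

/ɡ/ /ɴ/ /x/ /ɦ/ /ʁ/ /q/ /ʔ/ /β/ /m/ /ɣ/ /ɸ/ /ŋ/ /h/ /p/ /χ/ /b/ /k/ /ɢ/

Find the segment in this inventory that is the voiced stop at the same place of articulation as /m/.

/b/

/m/ is a bilabial nasal.
The voiced stop at the same place is a voiced bilabial stop — in this inventory, /b/.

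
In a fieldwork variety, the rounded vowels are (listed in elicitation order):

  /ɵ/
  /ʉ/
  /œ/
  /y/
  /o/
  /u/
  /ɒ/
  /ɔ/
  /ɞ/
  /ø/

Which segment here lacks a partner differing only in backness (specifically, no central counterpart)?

High: /y/ ~ /ʉ/ ~ /u/
High-mid: /ø/ ~ /ɵ/ ~ /o/
Low-mid: /œ/ ~ /ɞ/ ~ /ɔ/
Low: only /ɒ/ (back); no central partner.
So /ɒ/ is the unpaired segment.

/ɒ/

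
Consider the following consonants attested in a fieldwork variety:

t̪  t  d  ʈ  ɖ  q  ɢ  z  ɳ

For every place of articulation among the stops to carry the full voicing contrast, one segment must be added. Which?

/d̪/

place of articulation  voiceless  voiced  
dental            t̪        —       
alveolar          t         d       
retroflex         ʈ         ɖ       
uvular            q         ɢ       
The dental row has no voiced member, so the gap is the voiced dental stop /d̪/.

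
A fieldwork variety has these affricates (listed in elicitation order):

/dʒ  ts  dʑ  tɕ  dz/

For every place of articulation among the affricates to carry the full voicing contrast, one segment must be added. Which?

place of articulation  voiceless  voiced  
alveolar          ts        dz      
postalveolar      —         dʒ      
alveolo-palatal   tɕ        dʑ      
The postalveolar row has no voiceless member, so the gap is the voiceless postalveolar affricate /tʃ/.

/tʃ/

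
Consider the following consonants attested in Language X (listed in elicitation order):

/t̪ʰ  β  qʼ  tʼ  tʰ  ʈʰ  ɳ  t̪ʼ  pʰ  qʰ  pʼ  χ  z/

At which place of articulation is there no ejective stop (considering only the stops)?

bilabial: aspirated /pʰ/, ejective /pʼ/.
dental: aspirated /t̪ʰ/, ejective /t̪ʼ/.
alveolar: aspirated /tʰ/, ejective /tʼ/.
retroflex: aspirated /ʈʰ/, ejective —.
uvular: aspirated /qʰ/, ejective /qʼ/.
Every place of articulation has an ejective member except retroflex, where /ʈʼ/ would be expected.

retroflex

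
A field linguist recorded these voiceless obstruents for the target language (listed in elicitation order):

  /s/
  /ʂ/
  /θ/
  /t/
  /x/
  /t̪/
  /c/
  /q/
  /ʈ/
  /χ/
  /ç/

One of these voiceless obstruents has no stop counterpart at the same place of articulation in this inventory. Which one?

Dental: /t̪/ ~ /θ/
Alveolar: /t/ ~ /s/
Retroflex: /ʈ/ ~ /ʂ/
Palatal: /c/ ~ /ç/
Uvular: /q/ ~ /χ/
Velar: only /x/ (fricative); no stop partner.
So /x/ is the unpaired segment.

/x/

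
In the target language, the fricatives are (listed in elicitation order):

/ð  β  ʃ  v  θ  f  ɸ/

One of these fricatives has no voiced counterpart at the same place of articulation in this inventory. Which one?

/ʃ/

Bilabial: /ɸ/ ~ /β/
Labiodental: /f/ ~ /v/
Dental: /θ/ ~ /ð/
Postalveolar: only /ʃ/ (voiceless); no voiced partner.
So /ʃ/ is the unpaired segment.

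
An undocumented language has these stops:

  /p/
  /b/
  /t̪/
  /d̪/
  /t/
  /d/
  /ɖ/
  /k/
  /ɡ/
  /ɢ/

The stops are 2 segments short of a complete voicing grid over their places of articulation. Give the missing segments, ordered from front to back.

/ʈ/, /q/

bilabial: voiceless /p/, voiced /b/.
dental: voiceless /t̪/, voiced /d̪/.
alveolar: voiceless /t/, voiced /d/.
retroflex: voiceless —, voiced /ɖ/.
velar: voiceless /k/, voiced /ɡ/.
uvular: voiceless —, voiced /ɢ/.
Gaps, from front to back: retroflex lacks voiceless (/ʈ/); uvular lacks voiceless (/q/).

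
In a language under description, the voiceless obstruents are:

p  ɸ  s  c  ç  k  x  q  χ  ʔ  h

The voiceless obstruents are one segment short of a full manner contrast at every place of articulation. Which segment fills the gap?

place of articulation  stop      fricative
bilabial          p         ɸ       
alveolar          —         s       
palatal           c         ç       
velar             k         x       
uvular            q         χ       
glottal           ʔ         h       
The alveolar row has no stop member, so the gap is the alveolar stop /t/.

/t/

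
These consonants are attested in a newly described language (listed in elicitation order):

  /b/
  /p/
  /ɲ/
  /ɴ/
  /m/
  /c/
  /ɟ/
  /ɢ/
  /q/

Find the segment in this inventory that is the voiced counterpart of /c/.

/c/ is a voiceless palatal stop.
The voiced counterpart is a voiced palatal stop — in this inventory, /ɟ/.

/ɟ/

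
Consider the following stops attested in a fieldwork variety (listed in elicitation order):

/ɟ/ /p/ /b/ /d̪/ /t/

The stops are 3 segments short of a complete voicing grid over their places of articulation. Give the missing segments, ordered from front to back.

place of articulation  voiceless  voiced  
bilabial          p         b       
dental            —         d̪      
alveolar          t         —       
palatal           —         ɟ       
Gaps, from front to back: dental lacks voiceless (/t̪/); alveolar lacks voiced (/d/); palatal lacks voiceless (/c/).

/t̪/, /d/, /c/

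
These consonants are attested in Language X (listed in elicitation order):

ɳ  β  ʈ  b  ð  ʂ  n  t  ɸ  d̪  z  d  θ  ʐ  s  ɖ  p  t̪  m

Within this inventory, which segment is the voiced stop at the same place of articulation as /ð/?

/ð/ is a voiced dental fricative.
The voiced stop at the same place is a voiced dental stop — in this inventory, /d̪/.

/d̪/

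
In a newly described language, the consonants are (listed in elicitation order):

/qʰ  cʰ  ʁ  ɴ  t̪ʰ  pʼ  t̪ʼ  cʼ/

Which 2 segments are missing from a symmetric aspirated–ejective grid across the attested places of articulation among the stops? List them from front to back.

place of articulation  aspirated  ejective
bilabial          —         pʼ      
dental            t̪ʰ       t̪ʼ     
palatal           cʰ        cʼ      
uvular            qʰ        —       
Gaps, from front to back: bilabial lacks aspirated (/pʰ/); uvular lacks ejective (/qʼ/).

/pʰ/, /qʼ/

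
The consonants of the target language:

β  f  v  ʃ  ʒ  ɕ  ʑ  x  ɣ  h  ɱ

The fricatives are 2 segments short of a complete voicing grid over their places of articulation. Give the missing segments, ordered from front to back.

place of articulation  voiceless  voiced  
bilabial          —         β       
labiodental       f         v       
postalveolar      ʃ         ʒ       
alveolo-palatal   ɕ         ʑ       
velar             x         ɣ       
glottal           h         —       
Gaps, from front to back: bilabial lacks voiceless (/ɸ/); glottal lacks voiced (/ɦ/).

/ɸ/, /ɦ/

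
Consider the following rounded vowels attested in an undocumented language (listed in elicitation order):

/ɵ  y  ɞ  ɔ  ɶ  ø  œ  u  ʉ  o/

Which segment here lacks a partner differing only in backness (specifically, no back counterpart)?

/ɶ/

High: /y/ ~ /ʉ/ ~ /u/
High-mid: /ø/ ~ /ɵ/ ~ /o/
Low-mid: /œ/ ~ /ɞ/ ~ /ɔ/
Low: only /ɶ/ (front); no back partner.
So /ɶ/ is the unpaired segment.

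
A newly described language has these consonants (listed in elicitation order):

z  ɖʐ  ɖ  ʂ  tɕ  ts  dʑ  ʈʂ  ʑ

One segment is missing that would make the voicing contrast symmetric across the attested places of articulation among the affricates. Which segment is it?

alveolar: voiceless /ts/, voiced —.
retroflex: voiceless /ʈʂ/, voiced /ɖʐ/.
alveolo-palatal: voiceless /tɕ/, voiced /dʑ/.
The alveolar row has no voiced member, so the gap is the voiced alveolar affricate /dz/.

/dz/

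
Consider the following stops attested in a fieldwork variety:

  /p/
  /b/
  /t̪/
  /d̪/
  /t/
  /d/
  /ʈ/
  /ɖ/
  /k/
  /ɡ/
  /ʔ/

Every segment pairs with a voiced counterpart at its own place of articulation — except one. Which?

Bilabial: /p/ ~ /b/
Dental: /t̪/ ~ /d̪/
Alveolar: /t/ ~ /d/
Retroflex: /ʈ/ ~ /ɖ/
Velar: /k/ ~ /ɡ/
Glottal: only /ʔ/ (voiceless); no voiced partner.
So /ʔ/ is the unpaired segment.

/ʔ/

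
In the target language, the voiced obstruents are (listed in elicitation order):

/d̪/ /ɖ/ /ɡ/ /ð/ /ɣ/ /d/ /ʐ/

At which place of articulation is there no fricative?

alveolar

place of articulation  stop      fricative
dental            d̪        ð       
alveolar          d         —       
retroflex         ɖ         ʐ       
velar             ɡ         ɣ       
Every place of articulation has a fricative member except alveolar, where /z/ would be expected.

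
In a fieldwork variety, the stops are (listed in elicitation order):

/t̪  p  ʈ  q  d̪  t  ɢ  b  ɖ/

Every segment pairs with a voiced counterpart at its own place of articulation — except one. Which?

Bilabial: /p/ ~ /b/
Dental: /t̪/ ~ /d̪/
Retroflex: /ʈ/ ~ /ɖ/
Uvular: /q/ ~ /ɢ/
Alveolar: only /t/ (voiceless); no voiced partner.
So /t/ is the unpaired segment.

/t/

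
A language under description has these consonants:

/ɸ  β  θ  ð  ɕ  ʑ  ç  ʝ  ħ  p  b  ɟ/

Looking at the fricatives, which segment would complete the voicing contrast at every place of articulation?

bilabial: voiceless /ɸ/, voiced /β/.
dental: voiceless /θ/, voiced /ð/.
alveolo-palatal: voiceless /ɕ/, voiced /ʑ/.
palatal: voiceless /ç/, voiced /ʝ/.
pharyngeal: voiceless /ħ/, voiced —.
The pharyngeal row has no voiced member, so the gap is the voiced pharyngeal fricative /ʕ/.

/ʕ/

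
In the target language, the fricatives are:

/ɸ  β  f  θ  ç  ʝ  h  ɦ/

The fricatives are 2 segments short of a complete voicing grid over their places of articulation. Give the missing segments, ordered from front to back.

Voiceless: /ɸ/ (bilabial), /f/ (labiodental), /θ/ (dental), /ç/ (palatal), /h/ (glottal).
Voiced: /β/ (bilabial), /ʝ/ (palatal), /ɦ/ (glottal).
Gaps, from front to back: labiodental lacks voiced (/v/); dental lacks voiced (/ð/).

/v/, /ð/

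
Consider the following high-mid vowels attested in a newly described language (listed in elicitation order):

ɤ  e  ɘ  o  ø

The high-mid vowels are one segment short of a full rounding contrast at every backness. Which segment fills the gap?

front: unrounded /e/, rounded /ø/.
central: unrounded /ɘ/, rounded —.
back: unrounded /ɤ/, rounded /o/.
The central row has no rounded member, so the gap is the central rounded vowel /ɵ/.

/ɵ/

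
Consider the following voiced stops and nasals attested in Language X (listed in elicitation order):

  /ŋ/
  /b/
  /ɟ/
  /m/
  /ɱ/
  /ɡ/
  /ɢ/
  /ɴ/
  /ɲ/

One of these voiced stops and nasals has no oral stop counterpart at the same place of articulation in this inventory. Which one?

Bilabial: /b/ ~ /m/
Palatal: /ɟ/ ~ /ɲ/
Velar: /ɡ/ ~ /ŋ/
Uvular: /ɢ/ ~ /ɴ/
Labiodental: only /ɱ/ (nasal); no oral stop partner.
So /ɱ/ is the unpaired segment.

/ɱ/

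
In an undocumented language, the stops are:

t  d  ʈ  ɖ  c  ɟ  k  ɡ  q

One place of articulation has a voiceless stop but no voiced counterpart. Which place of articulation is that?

Voiceless: /t/ (alveolar), /ʈ/ (retroflex), /c/ (palatal), /k/ (velar), /q/ (uvular).
Voiced: /d/ (alveolar), /ɖ/ (retroflex), /ɟ/ (palatal), /ɡ/ (velar).
Every place of articulation has a voiced member except uvular, where /ɢ/ would be expected.

uvular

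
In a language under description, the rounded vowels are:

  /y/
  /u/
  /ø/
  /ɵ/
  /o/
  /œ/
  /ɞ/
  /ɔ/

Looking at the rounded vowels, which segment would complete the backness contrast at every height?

Front: /y/ (high), /ø/ (high-mid), /œ/ (low-mid).
Central: /ɵ/ (high-mid), /ɞ/ (low-mid).
Back: /u/ (high), /o/ (high-mid), /ɔ/ (low-mid).
The high row has no central member, so the gap is the high central rounded vowel /ʉ/.

/ʉ/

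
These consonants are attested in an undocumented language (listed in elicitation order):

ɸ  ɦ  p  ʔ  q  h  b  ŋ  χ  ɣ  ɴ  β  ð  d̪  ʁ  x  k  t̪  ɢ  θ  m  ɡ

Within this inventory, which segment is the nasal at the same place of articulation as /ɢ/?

/ɢ/ is a voiced uvular stop.
The nasal at the same place is an uvular nasal — in this inventory, /ɴ/.

/ɴ/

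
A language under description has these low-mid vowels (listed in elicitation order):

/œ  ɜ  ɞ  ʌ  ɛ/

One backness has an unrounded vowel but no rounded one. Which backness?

back

backness          unrounded  rounded 
front             ɛ         œ       
central           ɜ         ɞ       
back              ʌ         —       
Every backness has a rounded member except back, where /ɔ/ would be expected.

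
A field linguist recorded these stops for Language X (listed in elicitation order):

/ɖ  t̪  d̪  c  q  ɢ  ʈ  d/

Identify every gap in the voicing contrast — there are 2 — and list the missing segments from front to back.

dental: voiceless /t̪/, voiced /d̪/.
alveolar: voiceless —, voiced /d/.
retroflex: voiceless /ʈ/, voiced /ɖ/.
palatal: voiceless /c/, voiced —.
uvular: voiceless /q/, voiced /ɢ/.
Gaps, from front to back: alveolar lacks voiceless (/t/); palatal lacks voiced (/ɟ/).

/t/, /ɟ/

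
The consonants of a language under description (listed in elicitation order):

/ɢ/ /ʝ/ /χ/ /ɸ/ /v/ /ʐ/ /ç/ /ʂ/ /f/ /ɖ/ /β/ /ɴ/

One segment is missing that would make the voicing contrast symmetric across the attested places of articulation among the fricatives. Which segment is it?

/ʁ/

bilabial: voiceless /ɸ/, voiced /β/.
labiodental: voiceless /f/, voiced /v/.
retroflex: voiceless /ʂ/, voiced /ʐ/.
palatal: voiceless /ç/, voiced /ʝ/.
uvular: voiceless /χ/, voiced —.
The uvular row has no voiced member, so the gap is the voiced uvular fricative /ʁ/.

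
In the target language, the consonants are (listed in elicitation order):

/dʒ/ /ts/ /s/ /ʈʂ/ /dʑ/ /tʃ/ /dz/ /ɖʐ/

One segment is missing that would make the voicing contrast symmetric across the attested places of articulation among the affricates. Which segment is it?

/tɕ/

Voiceless: /ts/ (alveolar), /tʃ/ (postalveolar), /ʈʂ/ (retroflex).
Voiced: /dz/ (alveolar), /dʒ/ (postalveolar), /ɖʐ/ (retroflex), /dʑ/ (alveolo-palatal).
The alveolo-palatal row has no voiceless member, so the gap is the voiceless alveolo-palatal affricate /tɕ/.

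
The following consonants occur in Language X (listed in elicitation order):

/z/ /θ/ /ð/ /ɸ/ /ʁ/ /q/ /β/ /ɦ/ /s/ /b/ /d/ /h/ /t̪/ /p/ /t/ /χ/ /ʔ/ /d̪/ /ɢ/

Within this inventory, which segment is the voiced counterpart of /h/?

/ɦ/

/h/ is a voiceless glottal fricative.
The voiced counterpart is a voiced glottal fricative — in this inventory, /ɦ/.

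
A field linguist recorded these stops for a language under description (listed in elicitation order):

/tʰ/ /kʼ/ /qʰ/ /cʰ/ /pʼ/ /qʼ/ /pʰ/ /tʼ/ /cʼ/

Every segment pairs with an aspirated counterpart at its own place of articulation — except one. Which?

Bilabial: /pʰ/ ~ /pʼ/
Alveolar: /tʰ/ ~ /tʼ/
Palatal: /cʰ/ ~ /cʼ/
Uvular: /qʰ/ ~ /qʼ/
Velar: only /kʼ/ (ejective); no aspirated partner.
So /kʼ/ is the unpaired segment.

/kʼ/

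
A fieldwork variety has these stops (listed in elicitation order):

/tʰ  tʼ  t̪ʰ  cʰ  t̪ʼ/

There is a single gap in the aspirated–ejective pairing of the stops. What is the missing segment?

/cʼ/

place of articulation  aspirated  ejective
dental            t̪ʰ       t̪ʼ     
alveolar          tʰ        tʼ      
palatal           cʰ        —       
The palatal row has no ejective member, so the gap is the ejective palatal stop /cʼ/.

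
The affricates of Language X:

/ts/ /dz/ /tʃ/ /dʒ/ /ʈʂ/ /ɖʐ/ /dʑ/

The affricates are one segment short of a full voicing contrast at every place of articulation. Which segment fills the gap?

/tɕ/

place of articulation  voiceless  voiced  
alveolar          ts        dz      
postalveolar      tʃ        dʒ      
retroflex         ʈʂ        ɖʐ      
alveolo-palatal   —         dʑ      
The alveolo-palatal row has no voiceless member, so the gap is the voiceless alveolo-palatal affricate /tɕ/.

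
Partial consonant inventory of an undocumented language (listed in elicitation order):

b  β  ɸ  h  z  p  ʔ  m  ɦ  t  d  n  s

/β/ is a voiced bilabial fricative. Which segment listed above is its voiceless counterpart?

The voiceless counterpart is a voiceless bilabial fricative — in this inventory, /ɸ/.

/ɸ/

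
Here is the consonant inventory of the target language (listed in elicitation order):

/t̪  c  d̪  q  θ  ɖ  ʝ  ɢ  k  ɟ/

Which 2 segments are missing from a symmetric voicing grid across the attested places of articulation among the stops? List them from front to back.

/ʈ/, /ɡ/

dental: voiceless /t̪/, voiced /d̪/.
retroflex: voiceless —, voiced /ɖ/.
palatal: voiceless /c/, voiced /ɟ/.
velar: voiceless /k/, voiced —.
uvular: voiceless /q/, voiced /ɢ/.
Gaps, from front to back: retroflex lacks voiceless (/ʈ/); velar lacks voiced (/ɡ/).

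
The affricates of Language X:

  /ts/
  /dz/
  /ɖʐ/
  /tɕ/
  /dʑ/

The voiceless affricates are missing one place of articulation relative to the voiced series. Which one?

retroflex

place of articulation  voiceless  voiced  
alveolar          ts        dz      
retroflex         —         ɖʐ      
alveolo-palatal   tɕ        dʑ      
Every place of articulation has a voiceless member except retroflex, where /ʈʂ/ would be expected.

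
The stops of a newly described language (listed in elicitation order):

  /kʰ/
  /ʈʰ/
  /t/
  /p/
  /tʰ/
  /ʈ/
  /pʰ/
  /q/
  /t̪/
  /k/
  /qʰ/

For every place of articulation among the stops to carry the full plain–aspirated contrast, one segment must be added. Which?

/t̪ʰ/

place of articulation  plain     aspirated
bilabial          p         pʰ      
dental            t̪        —       
alveolar          t         tʰ      
retroflex         ʈ         ʈʰ      
velar             k         kʰ      
uvular            q         qʰ      
The dental row has no aspirated member, so the gap is the aspirated dental stop /t̪ʰ/.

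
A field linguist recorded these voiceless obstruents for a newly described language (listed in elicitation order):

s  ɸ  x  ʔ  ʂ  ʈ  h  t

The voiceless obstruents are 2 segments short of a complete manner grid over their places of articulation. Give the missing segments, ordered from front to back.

place of articulation  stop      fricative
bilabial          —         ɸ       
alveolar          t         s       
retroflex         ʈ         ʂ       
velar             —         x       
glottal           ʔ         h       
Gaps, from front to back: bilabial lacks stop (/p/); velar lacks stop (/k/).

/p/, /k/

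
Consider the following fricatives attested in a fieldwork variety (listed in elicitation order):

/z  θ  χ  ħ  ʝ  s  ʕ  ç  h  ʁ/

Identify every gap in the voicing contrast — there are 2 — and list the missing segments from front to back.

dental: voiceless /θ/, voiced —.
alveolar: voiceless /s/, voiced /z/.
palatal: voiceless /ç/, voiced /ʝ/.
uvular: voiceless /χ/, voiced /ʁ/.
pharyngeal: voiceless /ħ/, voiced /ʕ/.
glottal: voiceless /h/, voiced —.
Gaps, from front to back: dental lacks voiced (/ð/); glottal lacks voiced (/ɦ/).

/ð/, /ɦ/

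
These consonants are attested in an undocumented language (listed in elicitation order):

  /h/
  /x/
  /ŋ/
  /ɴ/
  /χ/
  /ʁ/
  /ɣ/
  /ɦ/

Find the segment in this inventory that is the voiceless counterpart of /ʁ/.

/ʁ/ is a voiced uvular fricative.
The voiceless counterpart is a voiceless uvular fricative — in this inventory, /χ/.

/χ/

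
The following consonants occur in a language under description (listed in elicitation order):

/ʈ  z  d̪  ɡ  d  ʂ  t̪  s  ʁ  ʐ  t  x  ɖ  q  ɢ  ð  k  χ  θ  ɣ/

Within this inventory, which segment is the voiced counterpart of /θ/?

/ð/

/θ/ is a voiceless dental fricative.
The voiced counterpart is a voiced dental fricative — in this inventory, /ð/.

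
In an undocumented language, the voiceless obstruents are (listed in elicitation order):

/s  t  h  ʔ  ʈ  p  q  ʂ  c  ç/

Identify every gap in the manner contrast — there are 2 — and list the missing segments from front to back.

/ɸ/, /χ/

Stop: /p/ (bilabial), /t/ (alveolar), /ʈ/ (retroflex), /c/ (palatal), /q/ (uvular), /ʔ/ (glottal).
Fricative: /s/ (alveolar), /ʂ/ (retroflex), /ç/ (palatal), /h/ (glottal).
Gaps, from front to back: bilabial lacks fricative (/ɸ/); uvular lacks fricative (/χ/).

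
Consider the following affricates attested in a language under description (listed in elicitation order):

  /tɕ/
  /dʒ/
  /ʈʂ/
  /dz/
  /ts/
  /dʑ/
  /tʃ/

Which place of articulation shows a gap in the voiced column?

retroflex

alveolar: voiceless /ts/, voiced /dz/.
postalveolar: voiceless /tʃ/, voiced /dʒ/.
retroflex: voiceless /ʈʂ/, voiced —.
alveolo-palatal: voiceless /tɕ/, voiced /dʑ/.
Every place of articulation has a voiced member except retroflex, where /ɖʐ/ would be expected.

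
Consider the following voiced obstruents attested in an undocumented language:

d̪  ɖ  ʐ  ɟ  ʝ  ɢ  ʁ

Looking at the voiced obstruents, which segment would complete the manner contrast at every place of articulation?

/ð/

Stop: /d̪/ (dental), /ɖ/ (retroflex), /ɟ/ (palatal), /ɢ/ (uvular).
Fricative: /ʐ/ (retroflex), /ʝ/ (palatal), /ʁ/ (uvular).
The dental row has no fricative member, so the gap is the dental fricative /ð/.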